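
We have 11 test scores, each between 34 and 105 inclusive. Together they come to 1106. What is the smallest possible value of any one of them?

56

Minimizing one value means maximizing the remaining 10.
The other 10 contribute at most 10 × 105 = 1050, leaving at least 1106 − 1050 = 56.
Since 56 ≥ 34, this is achievable: one at 56 and 10 at 105.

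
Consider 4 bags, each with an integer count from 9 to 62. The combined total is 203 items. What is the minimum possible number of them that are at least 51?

1

Suppose at most 4 − j of them reach 51; then j values are ≤ 50 and the rest ≤ 62.
The total is then ≤ 50·j + 62·(4 − j) = 248 − 12j. For this to be ≥ 203 we need j ≤ 3, so at least 4 − 3 = 1 must reach 51.
Exactly 1 works: 1 value at 62 and 3 at 50 total 212; lower one of the high values by 9 (still ≥ 51) to hit 203.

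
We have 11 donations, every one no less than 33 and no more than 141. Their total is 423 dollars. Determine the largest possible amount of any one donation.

93

To make one donation as large as possible, make the other 10 as small as possible.
The other 10 contribute at least 10 × 33 = 330, leaving at most 423 − 330 = 93.
Since 93 ≤ 141, this is achievable: one at 93 and 10 at 33.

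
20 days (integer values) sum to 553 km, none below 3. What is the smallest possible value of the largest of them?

The average is 553/20 > 27, so not all 20 can be 27 or less; the largest is ≥ 28.
Taking 7 copies of 27 and 13 copies of 28 gives exactly 553, so 28 is attained.

28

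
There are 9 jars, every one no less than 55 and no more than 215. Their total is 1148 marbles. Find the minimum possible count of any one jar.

55

Minimizing one value means maximizing the remaining 8.
The other 8 can take up 8 × 215 = 1720 ≥ 1148 − 55, so one jar can sit at its floor of 55.
Achievable: one at 55 and the other 8 totalling 1093, which fits since 8 × 55 ≤ 1093 ≤ 8 × 215.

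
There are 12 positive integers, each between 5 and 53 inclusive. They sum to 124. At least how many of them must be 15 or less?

If only k of them are at most 15, the other 12 − k are at least 16, so the total is at least (12 − k)·16 + k·5.
This is ≤ 124, so (12 − k)·16 + 5k ≤ 124, which gives k ≥ 7.
Exactly 7 works: 7 values at 5 and 5 at 16 total 115; raise one of the low values by 9 (still ≤ 15) to hit 124.

7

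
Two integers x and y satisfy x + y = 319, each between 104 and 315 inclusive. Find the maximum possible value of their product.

25440

For a fixed sum, the product xy is largest when x and y are as close as possible.
Taking x = 159 and y = 160 (both in [104, 315]) gives xy = 25440.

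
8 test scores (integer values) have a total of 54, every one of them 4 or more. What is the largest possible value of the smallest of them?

6

The 8 values sum to 54, so their minimum is at most ⌊54/8⌋ = 6.
Taking 2 copies of 6 and 6 copies of 7 gives exactly 54, so 6 is attained.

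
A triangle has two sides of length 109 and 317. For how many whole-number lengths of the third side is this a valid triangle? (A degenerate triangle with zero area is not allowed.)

The triangle inequality gives |109 − 317| < c < 109 + 317, i.e. 208 < c < 426.
So c can be any integer from 209 to 425: 217 values.

217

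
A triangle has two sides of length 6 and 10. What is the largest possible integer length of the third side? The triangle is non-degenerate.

The third side must be less than 6 + 10 = 16.
The largest integer below 16 is 15.

15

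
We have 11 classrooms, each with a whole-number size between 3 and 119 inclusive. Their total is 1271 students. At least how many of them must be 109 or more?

8

Each value short of 109 is at most 108, costing at least 119 − 108 = 11 against the maximum total of 1309.
We can afford to lose at most 1309 − 1271 = 38, so at most ⌊38/11⌋ = 3 fall short, and at least 8 are ≥ 109.
Exactly 8 works: 8 values at 119 and 3 at 108 total 1276; lower one of the high values by 5 (still ≥ 109) to hit 1271.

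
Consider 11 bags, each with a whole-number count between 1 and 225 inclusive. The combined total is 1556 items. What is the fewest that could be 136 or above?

Suppose at most 11 − j of them reach 136; then j values are ≤ 135 and the rest ≤ 225.
The total is then ≤ 135·j + 225·(11 − j) = 2475 − 90j. For this to be ≥ 1556 we need j ≤ 10, so at least 11 − 10 = 1 must reach 136.
Exactly 1 works: 1 value at 225 and 10 at 135 total 1575; lower one of the high values by 19 (still ≥ 136) to hit 1556.

1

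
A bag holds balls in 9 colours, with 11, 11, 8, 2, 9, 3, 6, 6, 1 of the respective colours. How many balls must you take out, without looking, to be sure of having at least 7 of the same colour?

In the worst case you take as many as possible of each colour without reaching 7: 6 + 6 + 6 + 2 + 6 + 3 + 6 + 6 + 1 = 42.
The next one must give 7 of some colour, so 42 + 1 = 43.

43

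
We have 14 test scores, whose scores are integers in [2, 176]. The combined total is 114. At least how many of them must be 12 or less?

7

If only k of them are at most 12, the other 14 − k are at least 13, so the total is at least (14 − k)·13 + k·2.
This is ≤ 114, so (14 − k)·13 + 2k ≤ 114, which gives k ≥ 7.
Exactly 7 works: 7 values at 2 and 7 at 13 total 105; raise one of the low values by 9 (still ≤ 12) to hit 114.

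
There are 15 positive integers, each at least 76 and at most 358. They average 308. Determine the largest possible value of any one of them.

To make one integer as large as possible, make the other 14 as small as possible.
The total is 15 × 308 = 4620.
The other 14 contribute at least 14 × 76 = 1064, leaving at most 4620 − 1064 = 3556.
But each integer is capped at 358, so the maximum is 358.
Achievable: one at 358 and the other 14 totalling 4262, which fits since 14 × 76 ≤ 4262 ≤ 14 × 358.

358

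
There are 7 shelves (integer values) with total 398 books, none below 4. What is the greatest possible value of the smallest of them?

The 7 values sum to 398, so their minimum is at most ⌊398/7⌋ = 56.
Equality holds with 1 value of 56 and 6 values of 57.

56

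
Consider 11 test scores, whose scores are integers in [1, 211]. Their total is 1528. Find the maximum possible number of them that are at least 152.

10

Suppose k of them are at least 152. Those contribute at least 152 each and the other 11 − k at least 1 each.
So the total is at least 152k + 1(11 − k) = 11 + 151k. This must be ≤ 1528, giving k ≤ 10.
k = 10 is achieved by 10 values at 152 and 1 at 1, total 1521; add 7 to one value (staying below 152) to reach 1528.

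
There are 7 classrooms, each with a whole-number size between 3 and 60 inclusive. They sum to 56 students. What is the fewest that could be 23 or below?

Each value above 23 is at least 24, contributing at least 24 − 3 = 21 above the floor 3.
The sum exceeds the floor total 21 by 35, so at most ⌊35/21⌋ = 1 exceed 23, and at least 6 are ≤ 23.
Exactly 6 works: 6 values at 3 and 1 at 24 total 42; raise one of the low values by 14 (still ≤ 23) to hit 56.

6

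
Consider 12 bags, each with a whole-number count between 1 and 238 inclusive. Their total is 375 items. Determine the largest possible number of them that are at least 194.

With k values at 194 or above and the rest at least 1, the sum is at least 12 + 193k.
Since the sum is 375, we need 193k ≤ 363, i.e. k ≤ 1.
k = 1 is achieved by 1 value at 194 and 11 at 1, total 205; add 170 to one value (staying below 194) to reach 375.

1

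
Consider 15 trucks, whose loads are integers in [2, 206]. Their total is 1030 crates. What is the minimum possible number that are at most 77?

If only k of them are at most 77, the other 15 − k are at least 78, so the total is at least (15 − k)·78 + k·2.
This is ≤ 1030, so (15 − k)·78 + 2k ≤ 1030, which gives k ≥ 2.
Exactly 2 works: 2 values at 2 and 13 at 78 total 1018; raise one of the low values by 12 (still ≤ 77) to hit 1030.

2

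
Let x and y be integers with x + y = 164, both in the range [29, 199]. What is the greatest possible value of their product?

xy = x(164 − x) is maximized when x is as near 164/2 as the bounds allow.
Taking x = 82 and y = 82 (both in [29, 199]) gives xy = 6724.

6724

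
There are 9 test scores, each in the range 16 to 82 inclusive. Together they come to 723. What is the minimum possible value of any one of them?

Minimizing one value means maximizing the remaining 8.
The other 8 contribute at most 8 × 82 = 656, leaving at least 723 − 656 = 67.
Since 67 ≥ 16, this is achievable: one at 67 and 8 at 82.

67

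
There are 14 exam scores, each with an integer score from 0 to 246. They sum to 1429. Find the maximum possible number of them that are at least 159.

8

With k values at 159 or above and the rest at least 0, the sum is at least 0 + 159k.
Since the sum is 1429, we need 159k ≤ 1429, i.e. k ≤ 8.
k = 8 is achieved by 8 values at 159 and 6 at 0, total 1272; add 157 to one value (staying below 159) to reach 1429.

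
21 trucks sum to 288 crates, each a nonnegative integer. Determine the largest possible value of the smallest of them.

13

The 21 values sum to 288, so their minimum is at most ⌊288/21⌋ = 13.
Taking 6 copies of 13 and 15 copies of 14 gives exactly 288, so 13 is attained.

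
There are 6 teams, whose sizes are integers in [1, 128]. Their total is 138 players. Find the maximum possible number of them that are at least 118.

With k values at 118 or above and the rest at least 1, the sum is at least 6 + 117k.
Since the sum is 138, we need 117k ≤ 132, i.e. k ≤ 1.
k = 1 is achieved by 1 value at 118 and 5 at 1, total 123; add 15 to one value (staying below 118) to reach 138.

1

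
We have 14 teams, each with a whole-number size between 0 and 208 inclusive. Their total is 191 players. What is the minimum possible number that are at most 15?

3

If only k of them are at most 15, the other 14 − k are at least 16, so the total is at least (14 − k)·16 + k·0.
This is ≤ 191, so (14 − k)·16 + 0k ≤ 191, which gives k ≥ 3.
Exactly 3 works: 3 values at 0 and 11 at 16 total 176; raise one of the low values by 15 (still ≤ 15) to hit 191.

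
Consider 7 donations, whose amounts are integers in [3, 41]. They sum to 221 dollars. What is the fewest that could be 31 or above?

Suppose at most 7 − j of them reach 31; then j values are ≤ 30 and the rest ≤ 41.
The total is then ≤ 30·j + 41·(7 − j) = 287 − 11j. For this to be ≥ 221 we need j ≤ 6, so at least 7 − 6 = 1 must reach 31.
Exactly 1 works: 1 value at 41 and 6 at 30 total 221.

1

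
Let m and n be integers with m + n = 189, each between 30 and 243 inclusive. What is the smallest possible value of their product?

For a fixed sum, mn is smallest when m and n are as far apart as possible.
At the endpoint m = 30, n = 189 − 30 = 159, so mn = 30 × 159 = 4770.

4770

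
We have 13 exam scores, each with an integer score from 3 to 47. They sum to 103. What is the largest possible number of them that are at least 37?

With k values at 37 or above and the rest at least 3, the sum is at least 39 + 34k.
Since the sum is 103, we need 34k ≤ 64, i.e. k ≤ 1.
k = 1 is achieved by 1 value at 37 and 12 at 3, total 73; add 30 to one value (staying below 37) to reach 103.

1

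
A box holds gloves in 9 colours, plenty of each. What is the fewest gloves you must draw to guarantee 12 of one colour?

In the worst case you draw 11 of each of the 9 colours: 9 × 11 = 99.
One more forces 12 of some colour, so 99 + 1 = 100.

100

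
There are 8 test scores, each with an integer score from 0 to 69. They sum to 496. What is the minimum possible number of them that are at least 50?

6

Each value short of 50 is at most 49, costing at least 69 − 49 = 20 against the maximum total of 552.
We can afford to lose at most 552 − 496 = 56, so at most ⌊56/20⌋ = 2 fall short, and at least 6 are ≥ 50.
Exactly 6 works: 6 values at 69 and 2 at 49 total 512; lower one of the high values by 16 (still ≥ 50) to hit 496.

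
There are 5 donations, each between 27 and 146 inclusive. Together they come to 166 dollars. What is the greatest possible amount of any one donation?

Maximizing one value means minimizing the remaining 4.
The other 4 contribute at least 4 × 27 = 108, leaving at most 166 − 108 = 58.
Since 58 ≤ 146, this is achievable: one at 58 and 4 at 27.

58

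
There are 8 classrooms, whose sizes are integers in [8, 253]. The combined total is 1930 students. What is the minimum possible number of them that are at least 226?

Suppose at most 8 − j of them reach 226; then j values are ≤ 225 and the rest ≤ 253.
The total is then ≤ 225·j + 253·(8 − j) = 2024 − 28j. For this to be ≥ 1930 we need j ≤ 3, so at least 8 − 3 = 5 must reach 226.
Exactly 5 works: 5 values at 253 and 3 at 225 total 1940; lower one of the high values by 10 (still ≥ 226) to hit 1930.

5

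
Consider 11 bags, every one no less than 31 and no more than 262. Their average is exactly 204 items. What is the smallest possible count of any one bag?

To make one bag as small as possible, make the other 10 as large as possible.
The total is 11 × 204 = 2244.
The other 10 can take up 10 × 262 = 2620 ≥ 2244 − 31, so one bag can sit at its floor of 31.
Achievable: one at 31 and the other 10 totalling 2213, which fits since 10 × 31 ≤ 2213 ≤ 10 × 262.

31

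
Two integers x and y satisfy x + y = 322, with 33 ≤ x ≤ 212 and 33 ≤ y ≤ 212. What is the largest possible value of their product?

xy = x(322 − x) is maximized when x is as near 322/2 as the bounds allow.
Taking x = 161 and y = 161 (both in [33, 212]) gives xy = 25921.

25921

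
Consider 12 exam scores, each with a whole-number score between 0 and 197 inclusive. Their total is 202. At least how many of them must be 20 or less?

3

Let j be the number exceeding 20. Then the total is ≥ 21·j + 0·(12 − j) = 0 + 21j.
So 21j ≤ 202 and j ≤ 9; hence at least 12 − 9 = 3 are ≤ 20.
Exactly 3 works: 3 values at 0 and 9 at 21 total 189; raise one of the low values by 13 (still ≤ 20) to hit 202.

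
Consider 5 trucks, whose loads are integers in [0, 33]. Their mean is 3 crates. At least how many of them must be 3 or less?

2

The total is 5 × 3 = 15.
If only k of them are at most 3, the other 5 − k are at least 4, so the total is at least (5 − k)·4 + k·0.
This is ≤ 15, so (5 − k)·4 + 0k ≤ 15, which gives k ≥ 2.
Exactly 2 works: 2 values at 0 and 3 at 4 total 12; raise one of the low values by 3 (still ≤ 3) to hit 15.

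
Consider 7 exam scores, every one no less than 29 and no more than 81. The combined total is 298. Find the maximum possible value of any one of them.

81

To make one score as large as possible, make the other 6 as small as possible.
The other 6 contribute at least 6 × 29 = 174, leaving at most 298 − 174 = 124.
But each score is capped at 81, so the maximum is 81.
Achievable: one at 81 and the other 6 totalling 217, which fits since 6 × 29 ≤ 217 ≤ 6 × 81.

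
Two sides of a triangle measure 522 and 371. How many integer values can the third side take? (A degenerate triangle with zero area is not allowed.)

The triangle inequality gives |522 − 371| < c < 522 + 371, i.e. 151 < c < 893.
So c can be any integer from 152 to 892: 741 values.

741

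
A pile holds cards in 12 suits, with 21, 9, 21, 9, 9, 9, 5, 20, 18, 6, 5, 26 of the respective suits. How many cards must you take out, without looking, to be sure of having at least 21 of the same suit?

In the worst case you take as many as possible of each suit without reaching 21: 20 + 9 + 20 + 9 + 9 + 9 + 5 + 20 + 18 + 6 + 5 + 20 = 150.
The next one must give 21 of some suit, so 150 + 1 = 151.

151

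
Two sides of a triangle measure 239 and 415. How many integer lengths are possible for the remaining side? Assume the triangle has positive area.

477

The triangle inequality gives |239 − 415| < c < 239 + 415, i.e. 176 < c < 654.
So c can be any integer from 177 to 653: 477 values.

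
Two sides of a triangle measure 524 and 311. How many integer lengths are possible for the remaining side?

The triangle inequality gives |524 − 311| < c < 524 + 311, i.e. 213 < c < 835.
So c can be any integer from 214 to 834: 621 values.

621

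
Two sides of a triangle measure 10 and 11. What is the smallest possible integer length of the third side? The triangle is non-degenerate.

The third side must exceed |10 − 11| = 1.
The smallest integer above 1 is 2.

2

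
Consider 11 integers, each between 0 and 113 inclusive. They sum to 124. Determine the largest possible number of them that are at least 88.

1

With k values at 88 or above and the rest at least 0, the sum is at least 0 + 88k.
Since the sum is 124, we need 88k ≤ 124, i.e. k ≤ 1.
k = 1 is achieved by 1 value at 88 and 10 at 0, total 88; add 36 to one value (staying below 88) to reach 124.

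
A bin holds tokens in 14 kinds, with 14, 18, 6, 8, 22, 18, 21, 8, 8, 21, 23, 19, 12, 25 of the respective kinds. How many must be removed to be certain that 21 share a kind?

In the worst case you take as many as possible of each kind without reaching 21: 14 + 18 + 6 + 8 + 20 + 18 + 20 + 8 + 8 + 20 + 20 + 19 + 12 + 20 = 211.
The next one must give 21 of some kind, so 211 + 1 = 212.

212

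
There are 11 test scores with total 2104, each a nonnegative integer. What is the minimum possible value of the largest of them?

The average is 2104/11 > 191, so not all 11 can be 191 or less; the largest is ≥ 192.
Equality holds with 3 values of 192 and 8 values of 191.

192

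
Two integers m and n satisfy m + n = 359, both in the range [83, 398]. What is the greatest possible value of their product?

32220

mn = m(359 − m) is maximized when m is as near 359/2 as the bounds allow.
Taking m = 179 and n = 180 (both in [83, 398]) gives mn = 32220.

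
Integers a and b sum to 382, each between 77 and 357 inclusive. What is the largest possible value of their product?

36481

ab = a(382 − a) is maximized when a is as near 382/2 as the bounds allow.
Taking a = 191 and b = 191 (both in [77, 357]) gives ab = 36481.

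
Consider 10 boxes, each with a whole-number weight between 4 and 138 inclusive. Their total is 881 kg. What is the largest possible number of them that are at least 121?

7

With k values at 121 or above and the rest at least 4, the sum is at least 40 + 117k.
Since the sum is 881, we need 117k ≤ 841, i.e. k ≤ 7.
k = 7 is achieved by 7 values at 121 and 3 at 4, total 859; add 22 to one value (staying below 121) to reach 881.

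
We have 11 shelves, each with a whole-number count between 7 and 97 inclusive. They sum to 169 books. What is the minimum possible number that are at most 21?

Each value above 21 is at least 22, contributing at least 22 − 7 = 15 above the floor 7.
The sum exceeds the floor total 77 by 92, so at most ⌊92/15⌋ = 6 exceed 21, and at least 5 are ≤ 21.
Exactly 5 works: 5 values at 7 and 6 at 22 total 167; raise one of the low values by 2 (still ≤ 21) to hit 169.

5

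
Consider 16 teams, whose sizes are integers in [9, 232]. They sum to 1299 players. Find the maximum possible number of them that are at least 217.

If k of the values are ≥ 217, the total is ≥ 217k + 9(16 − k).
Setting 217k + 9(16 − k) ≤ 1299 gives 208k ≤ 1155, so k ≤ 5.
k = 5 is achieved by 5 values at 217 and 11 at 9, total 1184; add 115 to one value (staying below 217) to reach 1299.

5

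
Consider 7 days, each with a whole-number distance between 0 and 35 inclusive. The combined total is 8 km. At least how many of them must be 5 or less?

If only k of them are at most 5, the other 7 − k are at least 6, so the total is at least (7 − k)·6 + k·0.
This is ≤ 8, so (7 − k)·6 + 0k ≤ 8, which gives k ≥ 6.
Exactly 6 works: 6 values at 0 and 1 at 6 total 6; raise one of the low values by 2 (still ≤ 5) to hit 8.

6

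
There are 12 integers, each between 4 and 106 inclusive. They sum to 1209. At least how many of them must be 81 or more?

10

Suppose at most 12 − j of them reach 81; then j values are ≤ 80 and the rest ≤ 106.
The total is then ≤ 80·j + 106·(12 − j) = 1272 − 26j. For this to be ≥ 1209 we need j ≤ 2, so at least 12 − 2 = 10 must reach 81.
Exactly 10 works: 10 values at 106 and 2 at 80 total 1220; lower one of the high values by 11 (still ≥ 81) to hit 1209.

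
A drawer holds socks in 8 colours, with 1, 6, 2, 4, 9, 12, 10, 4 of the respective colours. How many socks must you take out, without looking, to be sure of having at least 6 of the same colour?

In the worst case you take as many as possible of each colour without reaching 6: 1 + 5 + 2 + 4 + 5 + 5 + 5 + 4 = 31.
The next one must give 6 of some colour, so 31 + 1 = 32.

32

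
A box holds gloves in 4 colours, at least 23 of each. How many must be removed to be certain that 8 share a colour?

29

You could draw 7 of every colour without reaching 8 of any — 28 in all.
One more forces 8 of some colour, so 28 + 1 = 29.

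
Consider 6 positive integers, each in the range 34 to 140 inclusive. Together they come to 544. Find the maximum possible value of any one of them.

Maximizing one value means minimizing the remaining 5.
The other 5 contribute at least 5 × 34 = 170, leaving at most 544 − 170 = 374.
But each integer is capped at 140, so the maximum is 140.
Achievable: one at 140 and the other 5 totalling 404, which fits since 5 × 34 ≤ 404 ≤ 5 × 140.

140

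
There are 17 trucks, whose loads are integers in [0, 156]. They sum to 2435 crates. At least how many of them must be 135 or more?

8

If only k of them are at least 135, the other 17 − k are at most 134, so the total is at most k·156 + (17 − k)·134.
This must reach 2435, so k·156 + (17 − k)·134 ≥ 2435, giving k ≥ 8.
Exactly 8 works: 8 values at 156 and 9 at 134 total 2454; lower one of the high values by 19 (still ≥ 135) to hit 2435.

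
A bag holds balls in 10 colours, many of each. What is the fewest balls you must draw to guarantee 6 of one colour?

51

You could draw 5 of every colour without reaching 6 of any — 50 in all.
One more forces 6 of some colour, so 50 + 1 = 51.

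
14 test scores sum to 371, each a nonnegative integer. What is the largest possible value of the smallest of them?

26

The average is 371/14 < 27, so some value is ≤ 26.
Taking 7 copies of 26 and 7 copies of 27 gives exactly 371, so 26 is attained.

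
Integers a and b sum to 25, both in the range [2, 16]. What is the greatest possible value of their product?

156

ab = a(25 − a) is maximized when a is as near 25/2 as the bounds allow.
Taking a = 12 and b = 13 (both in [2, 16]) gives ab = 156.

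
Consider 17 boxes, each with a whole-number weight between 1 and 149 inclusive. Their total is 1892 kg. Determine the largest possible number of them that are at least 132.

14

Suppose k of them are at least 132. Those contribute at least 132 each and the other 17 − k at least 1 each.
So the total is at least 132k + 1(17 − k) = 17 + 131k. This must be ≤ 1892, giving k ≤ 14.
k = 14 is achieved by 14 values at 132 and 3 at 1, total 1851; add 41 to one value (staying below 132) to reach 1892.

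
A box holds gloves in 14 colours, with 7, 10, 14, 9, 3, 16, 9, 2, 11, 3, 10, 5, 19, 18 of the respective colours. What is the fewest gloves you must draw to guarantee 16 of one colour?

129

In the worst case you take as many as possible of each colour without reaching 16: 7 + 10 + 14 + 9 + 3 + 15 + 9 + 2 + 11 + 3 + 10 + 5 + 15 + 15 = 128.
The next one must give 16 of some colour, so 128 + 1 = 129.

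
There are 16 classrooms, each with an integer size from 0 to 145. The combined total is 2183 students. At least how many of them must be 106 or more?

Each value short of 106 is at most 105, costing at least 145 − 105 = 40 against the maximum total of 2320.
We can afford to lose at most 2320 − 2183 = 137, so at most ⌊137/40⌋ = 3 fall short, and at least 13 are ≥ 106.
Exactly 13 works: 13 values at 145 and 3 at 105 total 2200; lower one of the high values by 17 (still ≥ 106) to hit 2183.

13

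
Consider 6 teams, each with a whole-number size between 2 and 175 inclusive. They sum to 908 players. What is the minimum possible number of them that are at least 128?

4

If only k of them are at least 128, the other 6 − k are at most 127, so the total is at most k·175 + (6 − k)·127.
This must reach 908, so k·175 + (6 − k)·127 ≥ 908, giving k ≥ 4.
Exactly 4 works: 4 values at 175 and 2 at 127 total 954; lower one of the high values by 46 (still ≥ 128) to hit 908.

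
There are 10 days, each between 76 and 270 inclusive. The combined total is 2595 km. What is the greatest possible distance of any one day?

To make one day as large as possible, make the other 9 as small as possible.
The other 9 contribute at least 9 × 76 = 684, leaving at most 2595 − 684 = 1911.
But each day is capped at 270, so the maximum is 270.
Achievable: one at 270 and the other 9 totalling 2325, which fits since 9 × 76 ≤ 2325 ≤ 9 × 270.

270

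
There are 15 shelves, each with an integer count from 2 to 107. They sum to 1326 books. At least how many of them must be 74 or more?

Suppose at most 15 − j of them reach 74; then j values are ≤ 73 and the rest ≤ 107.
The total is then ≤ 73·j + 107·(15 − j) = 1605 − 34j. For this to be ≥ 1326 we need j ≤ 8, so at least 15 − 8 = 7 must reach 74.
Exactly 7 works: 7 values at 107 and 8 at 73 total 1333; lower one of the high values by 7 (still ≥ 74) to hit 1326.

7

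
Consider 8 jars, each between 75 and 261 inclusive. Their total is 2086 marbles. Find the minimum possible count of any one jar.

Minimizing one value means maximizing the remaining 7.
The other 7 contribute at most 7 × 261 = 1827, leaving at least 2086 − 1827 = 259.
Since 259 ≥ 75, this is achievable: one at 259 and 7 at 261.

259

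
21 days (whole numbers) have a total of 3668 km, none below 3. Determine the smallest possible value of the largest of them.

175

The 21 values sum to 3668, so their maximum is at least ⌈3668/21⌉ = 175.
Equality holds with 14 values of 175 and 7 values of 174.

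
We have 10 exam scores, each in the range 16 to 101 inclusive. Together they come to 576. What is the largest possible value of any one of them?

101

Maximizing one value means minimizing the remaining 9.
The other 9 contribute at least 9 × 16 = 144, leaving at most 576 − 144 = 432.
But each score is capped at 101, so the maximum is 101.
Achievable: one at 101 and the other 9 totalling 475, which fits since 9 × 16 ≤ 475 ≤ 9 × 101.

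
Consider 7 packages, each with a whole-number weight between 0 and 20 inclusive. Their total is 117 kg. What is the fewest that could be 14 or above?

4

Each value short of 14 is at most 13, costing at least 20 − 13 = 7 against the maximum total of 140.
We can afford to lose at most 140 − 117 = 23, so at most ⌊23/7⌋ = 3 fall short, and at least 4 are ≥ 14.
Exactly 4 works: 4 values at 20 and 3 at 13 total 119; lower one of the high values by 2 (still ≥ 14) to hit 117.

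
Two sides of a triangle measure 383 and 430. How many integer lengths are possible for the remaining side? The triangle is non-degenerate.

The triangle inequality gives |383 − 430| < c < 383 + 430, i.e. 47 < c < 813.
So c can be any integer from 48 to 812: 765 values.

765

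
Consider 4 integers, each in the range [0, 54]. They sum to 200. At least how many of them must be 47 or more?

If only k of them are at least 47, the other 4 − k are at most 46, so the total is at most k·54 + (4 − k)·46.
This must reach 200, so k·54 + (4 − k)·46 ≥ 200, giving k ≥ 2.
Exactly 2 works: 2 values at 54 and 2 at 46 total 200.

2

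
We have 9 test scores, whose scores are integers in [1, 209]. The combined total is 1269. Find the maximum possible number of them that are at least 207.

With k values at 207 or above and the rest at least 1, the sum is at least 9 + 206k.
Since the sum is 1269, we need 206k ≤ 1260, i.e. k ≤ 6.
k = 6 is achieved by 6 values at 207 and 3 at 1, total 1245; add 24 to one value (staying below 207) to reach 1269.

6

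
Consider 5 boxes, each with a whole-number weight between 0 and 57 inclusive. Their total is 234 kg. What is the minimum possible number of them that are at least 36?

3

If only k of them are at least 36, the other 5 − k are at most 35, so the total is at most k·57 + (5 − k)·35.
This must reach 234, so k·57 + (5 − k)·35 ≥ 234, giving k ≥ 3.
Exactly 3 works: 3 values at 57 and 2 at 35 total 241; lower one of the high values by 7 (still ≥ 36) to hit 234.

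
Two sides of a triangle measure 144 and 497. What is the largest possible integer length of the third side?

640

The third side must be less than 144 + 497 = 641.
The largest integer below 641 is 640.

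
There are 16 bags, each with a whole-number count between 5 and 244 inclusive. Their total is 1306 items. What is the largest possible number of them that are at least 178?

Suppose k of them are at least 178. Those contribute at least 178 each and the other 16 − k at least 5 each.
So the total is at least 178k + 5(16 − k) = 80 + 173k. This must be ≤ 1306, giving k ≤ 7.
k = 7 is achieved by 7 values at 178 and 9 at 5, total 1291; add 15 to one value (staying below 178) to reach 1306.

7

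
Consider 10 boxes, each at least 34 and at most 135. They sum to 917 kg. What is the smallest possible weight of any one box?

To make one box as small as possible, make the other 9 as large as possible.
The other 9 can take up 9 × 135 = 1215 ≥ 917 − 34, so one box can sit at its floor of 34.
Achievable: one at 34 and the other 9 totalling 883, which fits since 9 × 34 ≤ 883 ≤ 9 × 135.

34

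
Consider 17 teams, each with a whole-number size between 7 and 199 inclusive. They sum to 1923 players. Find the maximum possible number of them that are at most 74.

11

Suppose k of them are at most 74. Those contribute at most 74 each and the rest at most 199 each.
So the total is at most 74k + 199(17 − k) = 3383 − 125k. This must still be ≥ 1923, so k ≤ 11.
k = 11 is achieved by 11 values at 74 and 6 at 199, total 2008; lower one of the 199's by 85 (still > 74) to reach 1923.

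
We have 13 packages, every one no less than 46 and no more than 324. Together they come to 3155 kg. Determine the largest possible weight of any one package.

Maximizing one value means minimizing the remaining 12.
The other 12 contribute at least 12 × 46 = 552, leaving at most 3155 − 552 = 2603.
But each package is capped at 324, so the maximum is 324.
Achievable: one at 324 and the other 12 totalling 2831, which fits since 12 × 46 ≤ 2831 ≤ 12 × 324.

324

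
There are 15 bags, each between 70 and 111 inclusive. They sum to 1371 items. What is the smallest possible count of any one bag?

70

To make one bag as small as possible, make the other 14 as large as possible.
The other 14 can take up 14 × 111 = 1554 ≥ 1371 − 70, so one bag can sit at its floor of 70.
Achievable: one at 70 and the other 14 totalling 1301, which fits since 14 × 70 ≤ 1301 ≤ 14 × 111.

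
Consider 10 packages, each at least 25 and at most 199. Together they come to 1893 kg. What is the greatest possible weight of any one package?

199

To make one package as large as possible, make the other 9 as small as possible.
The other 9 contribute at least 9 × 25 = 225, leaving at most 1893 − 225 = 1668.
But each package is capped at 199, so the maximum is 199.
Achievable: one at 199 and the other 9 totalling 1694, which fits since 9 × 25 ≤ 1694 ≤ 9 × 199.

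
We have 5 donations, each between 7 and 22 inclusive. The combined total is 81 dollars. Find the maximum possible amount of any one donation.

Maximizing one value means minimizing the remaining 4.
The other 4 contribute at least 4 × 7 = 28, leaving at most 81 − 28 = 53.
But each donation is capped at 22, so the maximum is 22.
Achievable: one at 22 and the other 4 totalling 59, which fits since 4 × 7 ≤ 59 ≤ 4 × 22.

22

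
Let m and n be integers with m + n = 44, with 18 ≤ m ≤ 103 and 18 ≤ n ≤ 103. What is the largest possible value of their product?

For a fixed sum, the product mn is largest when m and n are as close as possible.
Taking m = 22 and n = 22 (both in [18, 103]) gives mn = 484.

484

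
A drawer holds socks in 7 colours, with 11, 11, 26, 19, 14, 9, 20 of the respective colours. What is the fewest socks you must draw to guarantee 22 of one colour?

In the worst case you take as many as possible of each colour without reaching 22: 11 + 11 + 21 + 19 + 14 + 9 + 20 = 105.
The next one must give 22 of some colour, so 105 + 1 = 106.

106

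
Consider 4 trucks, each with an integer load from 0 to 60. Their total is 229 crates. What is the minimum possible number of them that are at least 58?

Each value short of 58 is at most 57, costing at least 60 − 57 = 3 against the maximum total of 240.
We can afford to lose at most 240 − 229 = 11, so at most ⌊11/3⌋ = 3 fall short, and at least 1 are ≥ 58.
Exactly 1 works: 1 value at 60 and 3 at 57 total 231; lower one of the high values by 2 (still ≥ 58) to hit 229.

1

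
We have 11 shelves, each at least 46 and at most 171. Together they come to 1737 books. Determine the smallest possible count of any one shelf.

Minimizing one value means maximizing the remaining 10.
The other 10 can take up 10 × 171 = 1710 ≥ 1737 − 46, so one shelf can sit at its floor of 46.
Achievable: one at 46 and the other 10 totalling 1691, which fits since 10 × 46 ≤ 1691 ≤ 10 × 171.

46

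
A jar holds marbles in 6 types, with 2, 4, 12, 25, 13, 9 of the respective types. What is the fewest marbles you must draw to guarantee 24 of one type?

In the worst case you take as many as possible of each type without reaching 24: 2 + 4 + 12 + 23 + 13 + 9 = 63.
The next one must give 24 of some type, so 63 + 1 = 64.

64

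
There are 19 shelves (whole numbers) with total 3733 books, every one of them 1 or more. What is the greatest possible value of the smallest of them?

196

If every one of the 19 were at least 197, the total would be at least 19 × 197 = 3743 > 3733.
Achievable: 10 of them at 196 and 9 at 197 total 3733.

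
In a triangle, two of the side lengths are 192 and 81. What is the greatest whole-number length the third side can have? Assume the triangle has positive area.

272

The third side must be less than 192 + 81 = 273.
The largest integer below 273 is 272.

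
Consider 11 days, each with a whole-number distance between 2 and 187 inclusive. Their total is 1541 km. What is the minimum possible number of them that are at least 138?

Suppose at most 11 − j of them reach 138; then j values are ≤ 137 and the rest ≤ 187.
The total is then ≤ 137·j + 187·(11 − j) = 2057 − 50j. For this to be ≥ 1541 we need j ≤ 10, so at least 11 − 10 = 1 must reach 138.
Exactly 1 works: 1 value at 187 and 10 at 137 total 1557; lower one of the high values by 16 (still ≥ 138) to hit 1541.

1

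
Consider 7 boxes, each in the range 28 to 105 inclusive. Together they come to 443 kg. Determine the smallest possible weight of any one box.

To make one box as small as possible, make the other 6 as large as possible.
The other 6 can take up 6 × 105 = 630 ≥ 443 − 28, so one box can sit at its floor of 28.
Achievable: one at 28 and the other 6 totalling 415, which fits since 6 × 28 ≤ 415 ≤ 6 × 105.

28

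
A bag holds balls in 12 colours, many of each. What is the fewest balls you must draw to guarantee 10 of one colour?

You could draw 9 of every colour without reaching 10 of any — 108 in all.
One more forces 10 of some colour, so 108 + 1 = 109.

109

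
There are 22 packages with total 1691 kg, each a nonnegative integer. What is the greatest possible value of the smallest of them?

The average is 1691/22 < 77, so some value is ≤ 76.
Taking 3 copies of 76 and 19 copies of 77 gives exactly 1691, so 76 is attained.

76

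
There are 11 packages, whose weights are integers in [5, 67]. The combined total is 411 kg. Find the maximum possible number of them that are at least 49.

8

If k of the values are ≥ 49, the total is ≥ 49k + 5(11 − k).
Setting 49k + 5(11 − k) ≤ 411 gives 44k ≤ 356, so k ≤ 8.
k = 8 is achieved by 8 values at 49 and 3 at 5, total 407; add 4 to one value (staying below 49) to reach 411.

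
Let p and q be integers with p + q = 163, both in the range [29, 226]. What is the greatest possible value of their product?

With p + q fixed, pq peaks when the two are closest together.
Taking p = 81 and q = 82 (both in [29, 226]) gives pq = 6642.

6642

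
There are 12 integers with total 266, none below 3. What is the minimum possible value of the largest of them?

23

The average is 266/12 > 22, so not all 12 can be 22 or less; the largest is ≥ 23.
Achievable: 2 of them at 23 and 10 at 22 total 266.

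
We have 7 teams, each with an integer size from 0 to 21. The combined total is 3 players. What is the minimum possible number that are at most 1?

6

Let j be the number exceeding 1. Then the total is ≥ 2·j + 0·(7 − j) = 0 + 2j.
So 2j ≤ 3 and j ≤ 1; hence at least 7 − 1 = 6 are ≤ 1.
Exactly 6 works: 6 values at 0 and 1 at 2 total 2; raise one of the low values by 1 (still ≤ 1) to hit 3.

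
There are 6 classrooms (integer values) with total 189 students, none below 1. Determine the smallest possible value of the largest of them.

Some value must be at least ⌈189/6⌉ = 32, since 6 × 31 = 186 < 189.
Taking 3 copies of 31 and 3 copies of 32 gives exactly 189, so 32 is attained.

32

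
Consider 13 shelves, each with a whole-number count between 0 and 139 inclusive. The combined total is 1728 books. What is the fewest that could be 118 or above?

If only k of them are at least 118, the other 13 − k are at most 117, so the total is at most k·139 + (13 − k)·117.
This must reach 1728, so k·139 + (13 − k)·117 ≥ 1728, giving k ≥ 10.
Exactly 10 works: 10 values at 139 and 3 at 117 total 1741; lower one of the high values by 13 (still ≥ 118) to hit 1728.

10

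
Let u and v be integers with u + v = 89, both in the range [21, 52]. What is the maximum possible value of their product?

1980

With u + v fixed, uv peaks when the two are closest together.
Taking u = 44 and v = 45 (both in [21, 52]) gives uv = 1980.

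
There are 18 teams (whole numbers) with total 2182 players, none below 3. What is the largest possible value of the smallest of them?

121

The 18 values sum to 2182, so their minimum is at most ⌊2182/18⌋ = 121.
Equality holds with 14 values of 121 and 4 values of 122.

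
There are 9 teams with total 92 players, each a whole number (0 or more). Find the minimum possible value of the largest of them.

11

The 9 values sum to 92, so their maximum is at least ⌈92/9⌉ = 11.
Equality holds with 2 values of 11 and 7 values of 10.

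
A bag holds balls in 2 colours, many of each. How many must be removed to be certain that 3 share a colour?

In the worst case you draw 2 of each of the 2 colours: 2 × 2 = 4.
One more forces 3 of some colour, so 4 + 1 = 5.

5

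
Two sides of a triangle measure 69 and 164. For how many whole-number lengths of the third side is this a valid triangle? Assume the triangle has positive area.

The triangle inequality gives |69 − 164| < c < 69 + 164, i.e. 95 < c < 233.
So c can be any integer from 96 to 232: 137 values.

137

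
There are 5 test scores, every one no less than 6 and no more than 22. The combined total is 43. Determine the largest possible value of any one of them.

To make one score as large as possible, make the other 4 as small as possible.
The other 4 contribute at least 4 × 6 = 24, leaving at most 43 − 24 = 19.
Since 19 ≤ 22, this is achievable: one at 19 and 4 at 6.

19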